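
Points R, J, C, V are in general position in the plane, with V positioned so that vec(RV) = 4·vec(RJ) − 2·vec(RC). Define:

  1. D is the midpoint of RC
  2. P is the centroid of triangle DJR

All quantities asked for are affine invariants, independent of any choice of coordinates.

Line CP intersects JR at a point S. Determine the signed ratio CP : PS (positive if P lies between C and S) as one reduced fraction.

Assign R = (0, 0), J = (1, 0), C = (0, 1), V = (4, -2) — the answer is frame-independent, so this choice is without loss of generality.
1. D is the midpoint of RC ⇒ D = (0, 1/2)
2. P is the centroid of triangle DJR ⇒ P = (1/3, 1/6)
line CP meets JR at S = (2/5, 0)
P = C + t·(S−C) with t = 5/6, so CP:PS = 5/6:1/6

CP:PS = 5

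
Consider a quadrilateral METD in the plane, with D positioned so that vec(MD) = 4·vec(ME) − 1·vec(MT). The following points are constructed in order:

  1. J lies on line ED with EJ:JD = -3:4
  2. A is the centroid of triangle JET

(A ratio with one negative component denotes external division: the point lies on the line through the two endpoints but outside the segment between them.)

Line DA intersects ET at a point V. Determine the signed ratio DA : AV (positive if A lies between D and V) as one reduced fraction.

DA:AV = -2

Choose coordinates M = (0, 0), E = (1, 0), T = (0, 1), D = (4, -1).
1. J lies on line ED with EJ:JD = -3:4 ⇒ J = (-8, 3)
2. A is the centroid of triangle JET ⇒ A = (-7/3, 4/3)
line DA meets ET at V = (5/6, 1/6)
A = D + t·(V−D) with t = 2, so DA:AV = 2:-1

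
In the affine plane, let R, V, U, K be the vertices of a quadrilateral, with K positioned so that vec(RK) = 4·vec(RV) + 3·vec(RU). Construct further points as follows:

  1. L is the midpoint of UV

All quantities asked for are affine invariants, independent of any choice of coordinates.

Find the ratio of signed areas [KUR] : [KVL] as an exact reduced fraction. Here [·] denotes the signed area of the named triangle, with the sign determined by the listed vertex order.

Set R = (0, 0), V = (1, 0), U = (0, 1), K = (4, 3); any affine frame gives the same invariant.
1. L is the midpoint of UV ⇒ L = (1/2, 1/2)
2·[KUR] = 4, 2·[KVL] = -3
[KUR]:[KVL] = 4:-3 = -4/3

[KUR]:[KVL] = -4/3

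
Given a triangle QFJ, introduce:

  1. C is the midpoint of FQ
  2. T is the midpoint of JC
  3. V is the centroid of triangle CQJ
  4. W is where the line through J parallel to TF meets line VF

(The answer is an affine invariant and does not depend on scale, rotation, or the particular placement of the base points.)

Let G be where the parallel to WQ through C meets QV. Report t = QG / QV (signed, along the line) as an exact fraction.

t = 3/10

Choose coordinates Q = (0, 0), F = (1, 0), J = (0, 1).
1. C is the midpoint of FQ ⇒ C = (1/2, 0)
2. T is the midpoint of JC ⇒ T = (1/4, 1/2)
3. V is the centroid of triangle CQJ ⇒ V = (1/6, 1/3)
4. W is where the line through J parallel to TF meets line VF ⇒ W = (9/4, -1/2)
through C parallel to WQ: direction (-9/4, 1/2); meets QV at G = (1/20, 1/10)
G = Q + t·(V−Q) with t = 3/10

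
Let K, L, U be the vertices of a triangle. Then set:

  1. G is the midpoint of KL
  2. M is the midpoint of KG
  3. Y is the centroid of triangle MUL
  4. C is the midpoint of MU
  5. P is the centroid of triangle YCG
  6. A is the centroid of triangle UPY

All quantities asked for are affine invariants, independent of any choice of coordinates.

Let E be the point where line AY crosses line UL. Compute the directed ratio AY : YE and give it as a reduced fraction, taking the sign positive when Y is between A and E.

Choose coordinates K = (0, 0), L = (1, 0), U = (0, 1).
1. G is the midpoint of KL ⇒ G = (1/2, 0)
2. M is the midpoint of KG ⇒ M = (1/4, 0)
3. Y is the centroid of triangle MUL ⇒ Y = (5/12, 1/3)
4. C is the midpoint of MU ⇒ C = (1/8, 1/2)
5. P is the centroid of triangle YCG ⇒ P = (25/72, 5/18)
6. A is the centroid of triangle UPY ⇒ A = (55/216, 29/54)
line AY meets UL at E = (-5/9, 14/9)
Y = A + t·(E−A) with t = -1/5, so AY:YE = -1/5:6/5

AY:YE = -1/6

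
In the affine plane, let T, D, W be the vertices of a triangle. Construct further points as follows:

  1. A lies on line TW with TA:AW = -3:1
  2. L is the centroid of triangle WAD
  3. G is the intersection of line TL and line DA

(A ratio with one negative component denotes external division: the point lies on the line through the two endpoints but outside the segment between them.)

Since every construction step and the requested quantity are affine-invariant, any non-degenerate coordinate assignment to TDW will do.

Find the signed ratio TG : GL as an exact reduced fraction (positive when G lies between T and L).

Choose coordinates T = (0, 0), D = (1, 0), W = (0, 1).
1. A lies on line TW with TA:AW = -3:1 ⇒ A = (0, 3/2)
2. L is the centroid of triangle WAD ⇒ L = (1/3, 5/6)
3. G is the intersection of line TL and line DA ⇒ G = (3/8, 15/16)
G = T + t·(L−T) with t = 9/8, so TG:GL = t:(1−t) = 9/8:-1/8

TG:GL = -9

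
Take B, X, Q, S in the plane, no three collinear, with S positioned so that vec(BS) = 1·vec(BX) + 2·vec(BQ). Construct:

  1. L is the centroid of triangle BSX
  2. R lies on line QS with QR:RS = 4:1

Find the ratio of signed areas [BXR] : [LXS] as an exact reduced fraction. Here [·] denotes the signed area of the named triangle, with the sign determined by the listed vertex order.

Work in coordinates with B = (0, 0), X = (1, 0), Q = (0, 1), S = (1, 2).
1. L is the centroid of triangle BSX ⇒ L = (2/3, 2/3)
2. R lies on line QS with QR:RS = 4:1 ⇒ R = (4/5, 9/5)
2·[BXR] = 9/5, 2·[LXS] = 2/3
[BXR]:[LXS] = 9/5:2/3 = 27/10

[BXR]:[LXS] = 27/10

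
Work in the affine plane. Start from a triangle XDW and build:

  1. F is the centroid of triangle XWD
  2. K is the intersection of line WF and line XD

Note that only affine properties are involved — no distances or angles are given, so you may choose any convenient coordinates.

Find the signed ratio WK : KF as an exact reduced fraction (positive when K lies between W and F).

WK:KF = -3

Work in coordinates with X = (0, 0), D = (1, 0), W = (0, 1).
1. F is the centroid of triangle XWD ⇒ F = (1/3, 1/3)
2. K is the intersection of line WF and line XD ⇒ K = (1/2, 0)
K = W + t·(F−W) with t = 3/2, so WK:KF = t:(1−t) = 3/2:-1/2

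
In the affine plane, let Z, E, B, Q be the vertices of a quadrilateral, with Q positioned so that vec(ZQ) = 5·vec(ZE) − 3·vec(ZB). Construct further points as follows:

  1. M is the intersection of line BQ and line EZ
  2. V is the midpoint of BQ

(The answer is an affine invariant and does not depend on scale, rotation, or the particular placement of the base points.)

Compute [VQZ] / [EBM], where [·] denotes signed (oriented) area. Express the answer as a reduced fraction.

Work in coordinates with Z = (0, 0), E = (1, 0), B = (0, 1), Q = (5, -3).
1. M is the intersection of line BQ and line EZ ⇒ M = (5/4, 0)
2. V is the midpoint of BQ ⇒ V = (5/2, -1)
2·[VQZ] = -5/2, 2·[EBM] = -1/4
[VQZ]:[EBM] = -5/2:-1/4 = 10

[VQZ]:[EBM] = 10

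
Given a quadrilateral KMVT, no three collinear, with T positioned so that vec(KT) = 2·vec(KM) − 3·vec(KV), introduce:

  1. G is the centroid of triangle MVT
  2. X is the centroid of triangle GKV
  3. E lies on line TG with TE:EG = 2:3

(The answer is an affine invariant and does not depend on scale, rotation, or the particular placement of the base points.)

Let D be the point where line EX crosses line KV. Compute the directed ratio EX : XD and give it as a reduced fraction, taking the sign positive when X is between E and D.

Assign K = (0, 0), M = (1, 0), V = (0, 1), T = (2, -3) — the answer is frame-independent, so this choice is without loss of generality.
1. G is the centroid of triangle MVT ⇒ G = (1, -2/3)
2. X is the centroid of triangle GKV ⇒ X = (1/3, 1/9)
3. E lies on line TG with TE:EG = 2:3 ⇒ E = (8/5, -31/15)
line EX meets KV at D = (0, 13/19)
X = E + t·(D−E) with t = 19/24, so EX:XD = 19/24:5/24

EX:XD = 19/5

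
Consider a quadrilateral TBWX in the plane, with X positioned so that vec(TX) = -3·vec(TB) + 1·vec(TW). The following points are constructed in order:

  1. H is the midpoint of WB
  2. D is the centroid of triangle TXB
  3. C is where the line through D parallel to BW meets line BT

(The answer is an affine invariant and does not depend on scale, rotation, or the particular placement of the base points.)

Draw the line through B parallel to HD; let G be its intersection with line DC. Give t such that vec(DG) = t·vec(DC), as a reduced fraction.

Work in coordinates with T = (0, 0), B = (1, 0), W = (0, 1), X = (-3, 1).
1. H is the midpoint of WB ⇒ H = (1/2, 1/2)
2. D is the centroid of triangle TXB ⇒ D = (-2/3, 1/3)
3. C is where the line through D parallel to BW meets line BT ⇒ C = (-1/3, 0)
through B parallel to HD: direction (-7/6, -1/6); meets DC at G = (-1/6, -1/6)
G = D + t·(C−D) with t = 3/2

t = 3/2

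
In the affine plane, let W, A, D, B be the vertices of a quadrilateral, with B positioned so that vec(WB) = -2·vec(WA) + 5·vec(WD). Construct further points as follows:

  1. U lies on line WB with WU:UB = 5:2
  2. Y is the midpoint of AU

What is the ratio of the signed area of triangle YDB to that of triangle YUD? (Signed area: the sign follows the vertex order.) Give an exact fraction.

Set W = (0, 0), A = (1, 0), D = (0, 1), B = (-2, 5); any affine frame gives the same invariant.
1. U lies on line WB with WU:UB = 5:2 ⇒ U = (-10/7, 25/7)
2. Y is the midpoint of AU ⇒ Y = (-3/14, 25/14)
2·[YDB] = -5/7, 2·[YUD] = 4/7
[YDB]:[YUD] = -5/7:4/7 = -5/4

[YDB]:[YUD] = -5/4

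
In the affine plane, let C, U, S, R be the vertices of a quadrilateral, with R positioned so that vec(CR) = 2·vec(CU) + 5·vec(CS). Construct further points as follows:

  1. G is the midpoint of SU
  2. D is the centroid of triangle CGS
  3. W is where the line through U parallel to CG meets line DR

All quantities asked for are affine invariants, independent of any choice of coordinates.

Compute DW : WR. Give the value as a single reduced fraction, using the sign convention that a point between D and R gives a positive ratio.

DW:WR = -1/3

Choose coordinates C = (0, 0), U = (1, 0), S = (0, 1), R = (2, 5).
1. G is the midpoint of SU ⇒ G = (1/2, 1/2)
2. D is the centroid of triangle CGS ⇒ D = (1/6, 1/2)
3. W is where the line through U parallel to CG meets line DR ⇒ W = (-3/4, -7/4)
W = D + t·(R−D) with t = -1/2, so DW:WR = t:(1−t) = -1/2:3/2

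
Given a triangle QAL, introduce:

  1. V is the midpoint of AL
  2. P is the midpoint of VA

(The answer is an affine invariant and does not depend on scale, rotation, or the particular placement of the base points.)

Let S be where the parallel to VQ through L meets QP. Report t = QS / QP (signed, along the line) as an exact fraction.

t = -2

Set Q = (0, 0), A = (1, 0), L = (0, 1); any affine frame gives the same invariant.
1. V is the midpoint of AL ⇒ V = (1/2, 1/2)
2. P is the midpoint of VA ⇒ P = (3/4, 1/4)
through L parallel to VQ: direction (-1/2, -1/2); meets QP at S = (-3/2, -1/2)
S = Q + t·(P−Q) with t = -2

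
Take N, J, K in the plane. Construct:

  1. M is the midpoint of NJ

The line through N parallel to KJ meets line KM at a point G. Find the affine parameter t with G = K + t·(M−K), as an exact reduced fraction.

Choose coordinates N = (0, 0), J = (1, 0), K = (0, 1).
1. M is the midpoint of NJ ⇒ M = (1/2, 0)
through N parallel to KJ: direction (1, -1); meets KM at G = (1, -1)
G = K + t·(M−K) with t = 2

t = 2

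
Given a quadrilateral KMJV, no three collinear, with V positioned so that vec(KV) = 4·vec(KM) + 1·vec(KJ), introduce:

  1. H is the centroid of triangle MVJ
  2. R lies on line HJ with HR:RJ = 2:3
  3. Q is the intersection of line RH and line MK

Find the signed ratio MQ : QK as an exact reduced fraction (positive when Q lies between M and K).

Assign K = (0, 0), M = (1, 0), J = (0, 1), V = (4, 1) — the answer is frame-independent, so this choice is without loss of generality.
1. H is the centroid of triangle MVJ ⇒ H = (5/3, 2/3)
2. R lies on line HJ with HR:RJ = 2:3 ⇒ R = (1, 4/5)
3. Q is the intersection of line RH and line MK ⇒ Q = (5, 0)
Q = M + t·(K−M) with t = -4, so MQ:QK = t:(1−t) = -4:5

MQ:QK = -4/5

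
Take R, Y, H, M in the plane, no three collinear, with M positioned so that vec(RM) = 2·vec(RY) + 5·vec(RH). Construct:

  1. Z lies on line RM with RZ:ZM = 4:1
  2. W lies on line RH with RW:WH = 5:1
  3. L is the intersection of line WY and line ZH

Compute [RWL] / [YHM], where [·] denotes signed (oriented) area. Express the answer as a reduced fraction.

[RWL]:[YHM] = -1/117

Choose coordinates R = (0, 0), Y = (1, 0), H = (0, 1), M = (2, 5).
1. Z lies on line RM with RZ:ZM = 4:1 ⇒ Z = (8/5, 4)
2. W lies on line RH with RW:WH = 5:1 ⇒ W = (0, 5/6)
3. L is the intersection of line WY and line ZH ⇒ L = (-4/65, 23/26)
2·[RWL] = 2/39, 2·[YHM] = -6
[RWL]:[YHM] = 2/39:-6 = -1/117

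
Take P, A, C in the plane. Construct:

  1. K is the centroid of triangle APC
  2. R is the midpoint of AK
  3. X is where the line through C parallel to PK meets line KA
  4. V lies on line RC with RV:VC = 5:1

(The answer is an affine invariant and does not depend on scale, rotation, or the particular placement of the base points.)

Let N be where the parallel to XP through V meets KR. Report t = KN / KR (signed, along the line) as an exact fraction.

t = 1/6

Work in coordinates with P = (0, 0), A = (1, 0), C = (0, 1).
1. K is the centroid of triangle APC ⇒ K = (1/3, 1/3)
2. R is the midpoint of AK ⇒ R = (2/3, 1/6)
3. X is where the line through C parallel to PK meets line KA ⇒ X = (-1/3, 2/3)
4. V lies on line RC with RV:VC = 5:1 ⇒ V = (1/9, 31/36)
through V parallel to XP: direction (1/3, -2/3); meets KR at N = (7/18, 11/36)
N = K + t·(R−K) with t = 1/6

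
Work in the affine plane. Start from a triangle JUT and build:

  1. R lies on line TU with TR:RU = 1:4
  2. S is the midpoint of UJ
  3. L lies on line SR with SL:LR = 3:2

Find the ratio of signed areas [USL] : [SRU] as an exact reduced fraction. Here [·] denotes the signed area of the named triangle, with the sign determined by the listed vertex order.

Set J = (0, 0), U = (1, 0), T = (0, 1); any affine frame gives the same invariant.
1. R lies on line TU with TR:RU = 1:4 ⇒ R = (1/5, 4/5)
2. S is the midpoint of UJ ⇒ S = (1/2, 0)
3. L lies on line SR with SL:LR = 3:2 ⇒ L = (8/25, 12/25)
2·[USL] = -6/25, 2·[SRU] = -2/5
[USL]:[SRU] = -6/25:-2/5 = 3/5

[USL]:[SRU] = 3/5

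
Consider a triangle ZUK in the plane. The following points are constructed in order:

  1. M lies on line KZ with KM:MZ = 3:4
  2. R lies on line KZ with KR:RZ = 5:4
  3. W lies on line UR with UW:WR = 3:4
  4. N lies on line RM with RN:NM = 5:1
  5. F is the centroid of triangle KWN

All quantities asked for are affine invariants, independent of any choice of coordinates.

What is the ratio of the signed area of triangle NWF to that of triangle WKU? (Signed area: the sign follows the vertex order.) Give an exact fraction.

Work in coordinates with Z = (0, 0), U = (1, 0), K = (0, 1).
1. M lies on line KZ with KM:MZ = 3:4 ⇒ M = (0, 4/7)
2. R lies on line KZ with KR:RZ = 5:4 ⇒ R = (0, 4/9)
3. W lies on line UR with UW:WR = 3:4 ⇒ W = (4/7, 4/21)
4. N lies on line RM with RN:NM = 5:1 ⇒ N = (0, 104/189)
5. F is the centroid of triangle KWN ⇒ F = (4/21, 47/81)
2·[NWF] = 340/3969, 2·[WKU] = -5/21
[NWF]:[WKU] = 340/3969:-5/21 = -68/189

[NWF]:[WKU] = -68/189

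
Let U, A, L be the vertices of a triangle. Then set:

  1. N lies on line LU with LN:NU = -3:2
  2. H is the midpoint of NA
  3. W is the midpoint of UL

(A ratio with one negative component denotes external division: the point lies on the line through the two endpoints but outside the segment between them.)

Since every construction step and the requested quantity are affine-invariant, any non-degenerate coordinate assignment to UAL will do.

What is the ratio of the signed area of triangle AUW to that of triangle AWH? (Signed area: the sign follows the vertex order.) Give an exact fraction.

[AUW]:[AWH] = -2/5

Set U = (0, 0), A = (1, 0), L = (0, 1); any affine frame gives the same invariant.
1. N lies on line LU with LN:NU = -3:2 ⇒ N = (0, -2)
2. H is the midpoint of NA ⇒ H = (1/2, -1)
3. W is the midpoint of UL ⇒ W = (0, 1/2)
2·[AUW] = -1/2, 2·[AWH] = 5/4
[AUW]:[AWH] = -1/2:5/4 = -2/5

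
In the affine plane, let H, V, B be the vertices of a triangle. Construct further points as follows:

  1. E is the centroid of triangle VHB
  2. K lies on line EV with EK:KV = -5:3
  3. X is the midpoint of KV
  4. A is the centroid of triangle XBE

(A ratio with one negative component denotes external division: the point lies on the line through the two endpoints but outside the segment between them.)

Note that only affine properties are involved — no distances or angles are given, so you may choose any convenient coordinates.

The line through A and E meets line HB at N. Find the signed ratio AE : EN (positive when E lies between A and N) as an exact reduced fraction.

AE:EN = 5/6

Set H = (0, 0), V = (1, 0), B = (0, 1); any affine frame gives the same invariant.
1. E is the centroid of triangle VHB ⇒ E = (1/3, 1/3)
2. K lies on line EV with EK:KV = -5:3 ⇒ K = (2, -1/2)
3. X is the midpoint of KV ⇒ X = (3/2, -1/4)
4. A is the centroid of triangle XBE ⇒ A = (11/18, 13/36)
line AE meets HB at N = (0, 3/10)
E = A + t·(N−A) with t = 5/11, so AE:EN = 5/11:6/11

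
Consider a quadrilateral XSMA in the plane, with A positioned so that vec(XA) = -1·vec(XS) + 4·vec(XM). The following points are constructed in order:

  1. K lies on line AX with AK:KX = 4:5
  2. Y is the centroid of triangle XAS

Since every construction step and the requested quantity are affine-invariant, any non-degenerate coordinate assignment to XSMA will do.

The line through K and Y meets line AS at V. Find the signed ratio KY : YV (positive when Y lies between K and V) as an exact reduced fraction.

KY:YV = 1/3

Work in coordinates with X = (0, 0), S = (1, 0), M = (0, 1), A = (-1, 4).
1. K lies on line AX with AK:KX = 4:5 ⇒ K = (-5/9, 20/9)
2. Y is the centroid of triangle XAS ⇒ Y = (0, 4/3)
line KY meets AS at V = (5/3, -4/3)
Y = K + t·(V−K) with t = 1/4, so KY:YV = 1/4:3/4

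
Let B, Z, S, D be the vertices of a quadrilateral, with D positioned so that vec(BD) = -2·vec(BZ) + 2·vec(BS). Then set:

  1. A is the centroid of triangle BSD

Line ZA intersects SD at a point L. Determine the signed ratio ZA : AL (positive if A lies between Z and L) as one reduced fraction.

ZA:AL = 1/2

Work in coordinates with B = (0, 0), Z = (1, 0), S = (0, 1), D = (-2, 2).
1. A is the centroid of triangle BSD ⇒ A = (-2/3, 1)
line ZA meets SD at L = (-4, 3)
A = Z + t·(L−Z) with t = 1/3, so ZA:AL = 1/3:2/3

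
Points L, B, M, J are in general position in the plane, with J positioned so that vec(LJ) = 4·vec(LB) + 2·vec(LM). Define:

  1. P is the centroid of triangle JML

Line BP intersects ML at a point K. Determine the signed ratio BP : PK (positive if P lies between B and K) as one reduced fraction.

Set L = (0, 0), B = (1, 0), M = (0, 1), J = (4, 2); any affine frame gives the same invariant.
1. P is the centroid of triangle JML ⇒ P = (4/3, 1)
line BP meets ML at K = (0, -3)
P = B + t·(K−B) with t = -1/3, so BP:PK = -1/3:4/3

BP:PK = -1/4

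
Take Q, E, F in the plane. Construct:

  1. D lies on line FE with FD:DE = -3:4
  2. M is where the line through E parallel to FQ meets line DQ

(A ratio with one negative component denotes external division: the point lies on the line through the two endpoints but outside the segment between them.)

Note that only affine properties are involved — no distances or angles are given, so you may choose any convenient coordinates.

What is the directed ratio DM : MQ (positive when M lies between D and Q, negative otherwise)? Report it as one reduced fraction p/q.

Assign Q = (0, 0), E = (1, 0), F = (0, 1) — the answer is frame-independent, so this choice is without loss of generality.
1. D lies on line FE with FD:DE = -3:4 ⇒ D = (-3, 4)
2. M is where the line through E parallel to FQ meets line DQ ⇒ M = (1, -4/3)
M = D + t·(Q−D) with t = 4/3, so DM:MQ = t:(1−t) = 4/3:-1/3

DM:MQ = -4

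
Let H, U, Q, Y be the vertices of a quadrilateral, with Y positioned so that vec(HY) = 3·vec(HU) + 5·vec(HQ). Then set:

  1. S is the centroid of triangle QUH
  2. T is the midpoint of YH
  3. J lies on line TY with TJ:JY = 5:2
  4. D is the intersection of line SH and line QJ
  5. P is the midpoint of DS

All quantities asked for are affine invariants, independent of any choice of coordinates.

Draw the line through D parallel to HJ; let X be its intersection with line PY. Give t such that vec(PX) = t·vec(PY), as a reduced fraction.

Choose coordinates H = (0, 0), U = (1, 0), Q = (0, 1), Y = (3, 5).
1. S is the centroid of triangle QUH ⇒ S = (1/3, 1/3)
2. T is the midpoint of YH ⇒ T = (3/2, 5/2)
3. J lies on line TY with TJ:JY = 5:2 ⇒ J = (18/7, 30/7)
4. D is the intersection of line SH and line QJ ⇒ D = (-18/5, -18/5)
5. P is the midpoint of DS ⇒ P = (-49/30, -49/30)
through D parallel to HJ: direction (18/7, 30/7); meets PY at X = (-1767/245, -2357/245)
X = P + t·(Y−P) with t = -59/49

t = -59/49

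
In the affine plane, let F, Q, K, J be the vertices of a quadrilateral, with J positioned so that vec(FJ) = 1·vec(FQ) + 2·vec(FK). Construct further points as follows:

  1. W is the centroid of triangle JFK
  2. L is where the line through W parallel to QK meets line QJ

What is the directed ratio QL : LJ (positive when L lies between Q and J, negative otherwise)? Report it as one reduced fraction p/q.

Assign F = (0, 0), Q = (1, 0), K = (0, 1), J = (1, 2) — the answer is frame-independent, so this choice is without loss of generality.
1. W is the centroid of triangle JFK ⇒ W = (1/3, 1)
2. L is where the line through W parallel to QK meets line QJ ⇒ L = (1, 1/3)
L = Q + t·(J−Q) with t = 1/6, so QL:LJ = t:(1−t) = 1/6:5/6

QL:LJ = 1/5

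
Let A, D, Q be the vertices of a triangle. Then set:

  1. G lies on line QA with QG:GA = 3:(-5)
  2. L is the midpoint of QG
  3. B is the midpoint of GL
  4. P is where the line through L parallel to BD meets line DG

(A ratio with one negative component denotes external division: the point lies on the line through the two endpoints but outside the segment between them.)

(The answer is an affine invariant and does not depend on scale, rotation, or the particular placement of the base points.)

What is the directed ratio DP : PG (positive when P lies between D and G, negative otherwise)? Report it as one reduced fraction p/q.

DP:PG = -1/2

Choose coordinates A = (0, 0), D = (1, 0), Q = (0, 1).
1. G lies on line QA with QG:GA = 3:(-5) ⇒ G = (0, 5/2)
2. L is the midpoint of QG ⇒ L = (0, 7/4)
3. B is the midpoint of GL ⇒ B = (0, 17/8)
4. P is where the line through L parallel to BD meets line DG ⇒ P = (2, -5/2)
P = D + t·(G−D) with t = -1, so DP:PG = t:(1−t) = -1:2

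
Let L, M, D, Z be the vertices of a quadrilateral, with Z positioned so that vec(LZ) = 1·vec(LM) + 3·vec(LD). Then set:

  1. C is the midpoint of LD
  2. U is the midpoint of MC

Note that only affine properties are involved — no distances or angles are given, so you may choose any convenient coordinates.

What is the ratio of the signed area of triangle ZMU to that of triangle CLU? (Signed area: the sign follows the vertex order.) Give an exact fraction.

[ZMU]:[CLU] = -6

Work in coordinates with L = (0, 0), M = (1, 0), D = (0, 1), Z = (1, 3).
1. C is the midpoint of LD ⇒ C = (0, 1/2)
2. U is the midpoint of MC ⇒ U = (1/2, 1/4)
2·[ZMU] = -3/2, 2·[CLU] = 1/4
[ZMU]:[CLU] = -3/2:1/4 = -6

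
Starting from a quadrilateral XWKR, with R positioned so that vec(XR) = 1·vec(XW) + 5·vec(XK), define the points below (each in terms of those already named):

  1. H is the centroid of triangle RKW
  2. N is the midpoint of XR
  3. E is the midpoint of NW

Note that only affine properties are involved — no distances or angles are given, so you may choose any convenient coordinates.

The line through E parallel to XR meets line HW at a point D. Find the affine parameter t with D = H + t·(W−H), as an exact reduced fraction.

Choose coordinates X = (0, 0), W = (1, 0), K = (0, 1), R = (1, 5).
1. H is the centroid of triangle RKW ⇒ H = (2/3, 2)
2. N is the midpoint of XR ⇒ N = (1/2, 5/2)
3. E is the midpoint of NW ⇒ E = (3/4, 5/4)
through E parallel to XR: direction (1, 5); meets HW at D = (17/22, 15/11)
D = H + t·(W−H) with t = 7/22

t = 7/22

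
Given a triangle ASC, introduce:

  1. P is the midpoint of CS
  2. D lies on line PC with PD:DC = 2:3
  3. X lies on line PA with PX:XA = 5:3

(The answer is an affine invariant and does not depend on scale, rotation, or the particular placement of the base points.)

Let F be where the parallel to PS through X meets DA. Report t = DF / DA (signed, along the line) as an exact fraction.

t = 5/8

Assign A = (0, 0), S = (1, 0), C = (0, 1) — the answer is frame-independent, so this choice is without loss of generality.
1. P is the midpoint of CS ⇒ P = (1/2, 1/2)
2. D lies on line PC with PD:DC = 2:3 ⇒ D = (3/10, 7/10)
3. X lies on line PA with PX:XA = 5:3 ⇒ X = (3/16, 3/16)
through X parallel to PS: direction (1/2, -1/2); meets DA at F = (9/80, 21/80)
F = D + t·(A−D) with t = 5/8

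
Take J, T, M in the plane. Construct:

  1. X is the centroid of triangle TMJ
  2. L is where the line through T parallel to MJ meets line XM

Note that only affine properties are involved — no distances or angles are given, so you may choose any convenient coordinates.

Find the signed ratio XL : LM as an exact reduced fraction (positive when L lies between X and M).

XL:LM = -2/3

Assign J = (0, 0), T = (1, 0), M = (0, 1) — the answer is frame-independent, so this choice is without loss of generality.
1. X is the centroid of triangle TMJ ⇒ X = (1/3, 1/3)
2. L is where the line through T parallel to MJ meets line XM ⇒ L = (1, -1)
L = X + t·(M−X) with t = -2, so XL:LM = t:(1−t) = -2:3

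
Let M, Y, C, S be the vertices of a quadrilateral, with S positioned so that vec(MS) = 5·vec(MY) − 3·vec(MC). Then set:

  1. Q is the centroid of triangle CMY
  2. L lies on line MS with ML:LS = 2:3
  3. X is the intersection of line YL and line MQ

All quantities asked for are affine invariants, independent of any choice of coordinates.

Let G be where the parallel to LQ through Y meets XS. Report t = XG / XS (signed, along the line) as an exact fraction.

t = -35/152

Work in coordinates with M = (0, 0), Y = (1, 0), C = (0, 1), S = (5, -3).
1. Q is the centroid of triangle CMY ⇒ Q = (1/3, 1/3)
2. L lies on line MS with ML:LS = 2:3 ⇒ L = (2, -6/5)
3. X is the intersection of line YL and line MQ ⇒ X = (6/11, 6/11)
through Y parallel to LQ: direction (-5/3, 23/15); meets XS at G = (-73/152, 207/152)
G = X + t·(S−X) with t = -35/152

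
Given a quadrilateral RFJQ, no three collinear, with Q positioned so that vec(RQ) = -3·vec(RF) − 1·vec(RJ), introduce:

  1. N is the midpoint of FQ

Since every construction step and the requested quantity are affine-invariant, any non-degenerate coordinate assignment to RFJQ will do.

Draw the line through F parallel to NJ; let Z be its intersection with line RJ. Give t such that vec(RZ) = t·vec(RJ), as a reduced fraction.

t = -3/2

Work in coordinates with R = (0, 0), F = (1, 0), J = (0, 1), Q = (-3, -1).
1. N is the midpoint of FQ ⇒ N = (-1, -1/2)
through F parallel to NJ: direction (1, 3/2); meets RJ at Z = (0, -3/2)
Z = R + t·(J−R) with t = -3/2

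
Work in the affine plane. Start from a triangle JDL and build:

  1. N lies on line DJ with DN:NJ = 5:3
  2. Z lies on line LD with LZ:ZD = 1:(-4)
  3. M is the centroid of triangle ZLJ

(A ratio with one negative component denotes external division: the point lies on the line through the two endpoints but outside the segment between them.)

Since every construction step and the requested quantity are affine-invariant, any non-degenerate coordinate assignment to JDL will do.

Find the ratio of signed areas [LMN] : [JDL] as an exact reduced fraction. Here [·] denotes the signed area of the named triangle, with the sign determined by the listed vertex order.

[LMN]:[JDL] = 7/36

Set J = (0, 0), D = (1, 0), L = (0, 1); any affine frame gives the same invariant.
1. N lies on line DJ with DN:NJ = 5:3 ⇒ N = (3/8, 0)
2. Z lies on line LD with LZ:ZD = 1:(-4) ⇒ Z = (-1/3, 4/3)
3. M is the centroid of triangle ZLJ ⇒ M = (-1/9, 7/9)
2·[LMN] = 7/36, 2·[JDL] = 1
[LMN]:[JDL] = 7/36:1 = 7/36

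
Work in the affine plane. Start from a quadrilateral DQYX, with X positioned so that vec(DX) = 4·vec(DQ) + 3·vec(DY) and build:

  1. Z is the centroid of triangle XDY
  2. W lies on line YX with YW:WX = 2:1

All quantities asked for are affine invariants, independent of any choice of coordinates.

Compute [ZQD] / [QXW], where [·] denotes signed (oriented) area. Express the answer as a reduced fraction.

[ZQD]:[QXW] = -2/3

Assign D = (0, 0), Q = (1, 0), Y = (0, 1), X = (4, 3) — the answer is frame-independent, so this choice is without loss of generality.
1. Z is the centroid of triangle XDY ⇒ Z = (4/3, 4/3)
2. W lies on line YX with YW:WX = 2:1 ⇒ W = (8/3, 7/3)
2·[ZQD] = -4/3, 2·[QXW] = 2
[ZQD]:[QXW] = -4/3:2 = -2/3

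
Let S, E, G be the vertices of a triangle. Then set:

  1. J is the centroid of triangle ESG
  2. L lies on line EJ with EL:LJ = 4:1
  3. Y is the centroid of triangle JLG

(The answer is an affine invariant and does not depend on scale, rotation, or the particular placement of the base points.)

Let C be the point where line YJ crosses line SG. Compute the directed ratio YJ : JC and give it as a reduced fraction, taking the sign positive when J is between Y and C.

YJ:JC = -1/5

Work in coordinates with S = (0, 0), E = (1, 0), G = (0, 1).
1. J is the centroid of triangle ESG ⇒ J = (1/3, 1/3)
2. L lies on line EJ with EL:LJ = 4:1 ⇒ L = (7/15, 4/15)
3. Y is the centroid of triangle JLG ⇒ Y = (4/15, 8/15)
line YJ meets SG at C = (0, 4/3)
J = Y + t·(C−Y) with t = -1/4, so YJ:JC = -1/4:5/4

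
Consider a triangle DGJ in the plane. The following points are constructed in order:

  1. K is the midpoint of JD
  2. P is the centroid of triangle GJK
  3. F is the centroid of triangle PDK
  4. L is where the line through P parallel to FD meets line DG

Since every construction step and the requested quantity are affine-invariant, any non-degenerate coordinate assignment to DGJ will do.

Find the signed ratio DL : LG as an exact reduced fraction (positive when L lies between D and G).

DL:LG = 1/5

Assign D = (0, 0), G = (1, 0), J = (0, 1) — the answer is frame-independent, so this choice is without loss of generality.
1. K is the midpoint of JD ⇒ K = (0, 1/2)
2. P is the centroid of triangle GJK ⇒ P = (1/3, 1/2)
3. F is the centroid of triangle PDK ⇒ F = (1/9, 1/3)
4. L is where the line through P parallel to FD meets line DG ⇒ L = (1/6, 0)
L = D + t·(G−D) with t = 1/6, so DL:LG = t:(1−t) = 1/6:5/6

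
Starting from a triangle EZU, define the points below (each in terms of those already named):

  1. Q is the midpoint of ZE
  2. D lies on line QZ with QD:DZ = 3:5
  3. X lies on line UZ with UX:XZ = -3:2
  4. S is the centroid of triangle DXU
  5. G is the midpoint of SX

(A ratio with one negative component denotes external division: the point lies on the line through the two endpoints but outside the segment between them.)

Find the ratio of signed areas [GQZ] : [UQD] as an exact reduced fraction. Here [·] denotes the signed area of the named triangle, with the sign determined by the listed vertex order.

Set E = (0, 0), Z = (1, 0), U = (0, 1); any affine frame gives the same invariant.
1. Q is the midpoint of ZE ⇒ Q = (1/2, 0)
2. D lies on line QZ with QD:DZ = 3:5 ⇒ D = (11/16, 0)
3. X lies on line UZ with UX:XZ = -3:2 ⇒ X = (3, -2)
4. S is the centroid of triangle DXU ⇒ S = (59/48, -1/3)
5. G is the midpoint of SX ⇒ G = (203/96, -7/6)
2·[GQZ] = -7/12, 2·[UQD] = 3/16
[GQZ]:[UQD] = -7/12:3/16 = -28/9

[GQZ]:[UQD] = -28/9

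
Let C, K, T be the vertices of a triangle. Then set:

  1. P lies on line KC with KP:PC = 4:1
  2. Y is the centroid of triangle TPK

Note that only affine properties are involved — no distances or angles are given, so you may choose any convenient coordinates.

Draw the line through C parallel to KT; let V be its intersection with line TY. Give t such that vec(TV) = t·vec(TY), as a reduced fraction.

Set C = (0, 0), K = (1, 0), T = (0, 1); any affine frame gives the same invariant.
1. P lies on line KC with KP:PC = 4:1 ⇒ P = (1/5, 0)
2. Y is the centroid of triangle TPK ⇒ Y = (2/5, 1/3)
through C parallel to KT: direction (-1, 1); meets TY at V = (3/2, -3/2)
V = T + t·(Y−T) with t = 15/4

t = 15/4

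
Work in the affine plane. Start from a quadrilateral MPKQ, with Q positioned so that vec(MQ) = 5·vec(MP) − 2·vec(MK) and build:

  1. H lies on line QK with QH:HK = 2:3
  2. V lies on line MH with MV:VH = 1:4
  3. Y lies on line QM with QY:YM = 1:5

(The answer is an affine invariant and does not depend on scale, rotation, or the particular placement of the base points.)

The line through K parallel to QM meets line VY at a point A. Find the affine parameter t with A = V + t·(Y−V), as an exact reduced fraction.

Work in coordinates with M = (0, 0), P = (1, 0), K = (0, 1), Q = (5, -2).
1. H lies on line QK with QH:HK = 2:3 ⇒ H = (3, -4/5)
2. V lies on line MH with MV:VH = 1:4 ⇒ V = (3/5, -4/25)
3. Y lies on line QM with QY:YM = 1:5 ⇒ Y = (25/6, -5/3)
through K parallel to QM: direction (-5, 2); meets VY at A = (-485/12, 103/6)
A = V + t·(Y−V) with t = -23/2

t = -23/2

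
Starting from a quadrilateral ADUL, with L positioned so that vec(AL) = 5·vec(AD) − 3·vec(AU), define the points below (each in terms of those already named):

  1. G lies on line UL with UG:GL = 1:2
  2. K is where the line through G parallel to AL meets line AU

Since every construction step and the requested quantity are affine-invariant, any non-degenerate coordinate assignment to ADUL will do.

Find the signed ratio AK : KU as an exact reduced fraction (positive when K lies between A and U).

Set A = (0, 0), D = (1, 0), U = (0, 1), L = (5, -3); any affine frame gives the same invariant.
1. G lies on line UL with UG:GL = 1:2 ⇒ G = (5/3, -1/3)
2. K is where the line through G parallel to AL meets line AU ⇒ K = (0, 2/3)
K = A + t·(U−A) with t = 2/3, so AK:KU = t:(1−t) = 2/3:1/3

AK:KU = 2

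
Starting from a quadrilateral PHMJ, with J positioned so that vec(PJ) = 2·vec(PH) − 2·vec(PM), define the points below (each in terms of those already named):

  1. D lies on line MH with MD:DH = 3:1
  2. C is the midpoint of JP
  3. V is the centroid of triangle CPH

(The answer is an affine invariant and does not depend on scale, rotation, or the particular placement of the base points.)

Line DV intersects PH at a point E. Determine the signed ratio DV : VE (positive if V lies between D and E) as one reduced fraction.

DV:VE = -7/4

Work in coordinates with P = (0, 0), H = (1, 0), M = (0, 1), J = (2, -2).
1. D lies on line MH with MD:DH = 3:1 ⇒ D = (3/4, 1/4)
2. C is the midpoint of JP ⇒ C = (1, -1)
3. V is the centroid of triangle CPH ⇒ V = (2/3, -1/3)
line DV meets PH at E = (5/7, 0)
V = D + t·(E−D) with t = 7/3, so DV:VE = 7/3:-4/3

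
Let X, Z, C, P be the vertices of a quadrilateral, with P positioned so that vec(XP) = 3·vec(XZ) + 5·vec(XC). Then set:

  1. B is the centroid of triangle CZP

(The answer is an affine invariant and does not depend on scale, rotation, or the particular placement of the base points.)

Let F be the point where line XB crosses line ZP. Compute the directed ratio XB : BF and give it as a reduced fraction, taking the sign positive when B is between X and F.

XB:BF = 8/7

Choose coordinates X = (0, 0), Z = (1, 0), C = (0, 1), P = (3, 5).
1. B is the centroid of triangle CZP ⇒ B = (4/3, 2)
line XB meets ZP at F = (5/2, 15/4)
B = X + t·(F−X) with t = 8/15, so XB:BF = 8/15:7/15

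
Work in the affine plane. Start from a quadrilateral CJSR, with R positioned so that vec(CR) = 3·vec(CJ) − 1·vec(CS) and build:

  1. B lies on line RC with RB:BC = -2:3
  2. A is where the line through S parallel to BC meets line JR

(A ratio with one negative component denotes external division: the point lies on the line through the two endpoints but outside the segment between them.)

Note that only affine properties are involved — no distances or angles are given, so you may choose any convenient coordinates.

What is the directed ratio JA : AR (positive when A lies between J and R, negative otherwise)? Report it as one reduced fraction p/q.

Set C = (0, 0), J = (1, 0), S = (0, 1), R = (3, -1); any affine frame gives the same invariant.
1. B lies on line RC with RB:BC = -2:3 ⇒ B = (9, -3)
2. A is where the line through S parallel to BC meets line JR ⇒ A = (-3, 2)
A = J + t·(R−J) with t = -2, so JA:AR = t:(1−t) = -2:3

JA:AR = -2/3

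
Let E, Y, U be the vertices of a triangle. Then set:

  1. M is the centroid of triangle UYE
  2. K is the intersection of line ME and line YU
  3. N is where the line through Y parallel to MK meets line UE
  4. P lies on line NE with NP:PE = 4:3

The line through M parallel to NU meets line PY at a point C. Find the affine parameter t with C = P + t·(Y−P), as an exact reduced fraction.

t = 1/3

Set E = (0, 0), Y = (1, 0), U = (0, 1); any affine frame gives the same invariant.
1. M is the centroid of triangle UYE ⇒ M = (1/3, 1/3)
2. K is the intersection of line ME and line YU ⇒ K = (1/2, 1/2)
3. N is where the line through Y parallel to MK meets line UE ⇒ N = (0, -1)
4. P lies on line NE with NP:PE = 4:3 ⇒ P = (0, -3/7)
through M parallel to NU: direction (0, 2); meets PY at C = (1/3, -2/7)
C = P + t·(Y−P) with t = 1/3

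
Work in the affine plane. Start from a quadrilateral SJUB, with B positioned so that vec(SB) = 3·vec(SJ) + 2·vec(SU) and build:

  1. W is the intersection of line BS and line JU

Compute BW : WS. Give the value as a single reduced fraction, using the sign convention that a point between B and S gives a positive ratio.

BW:WS = 4

Assign S = (0, 0), J = (1, 0), U = (0, 1), B = (3, 2) — the answer is frame-independent, so this choice is without loss of generality.
1. W is the intersection of line BS and line JU ⇒ W = (3/5, 2/5)
W = B + t·(S−B) with t = 4/5, so BW:WS = t:(1−t) = 4/5:1/5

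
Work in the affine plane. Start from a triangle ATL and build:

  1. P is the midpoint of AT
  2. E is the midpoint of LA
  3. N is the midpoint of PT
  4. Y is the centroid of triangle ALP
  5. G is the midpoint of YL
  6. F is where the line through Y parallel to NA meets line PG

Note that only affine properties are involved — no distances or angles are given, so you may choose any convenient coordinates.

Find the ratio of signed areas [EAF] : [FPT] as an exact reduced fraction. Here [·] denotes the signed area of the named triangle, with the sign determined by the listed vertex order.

[EAF]:[FPT] = 7/8

Set A = (0, 0), T = (1, 0), L = (0, 1); any affine frame gives the same invariant.
1. P is the midpoint of AT ⇒ P = (1/2, 0)
2. E is the midpoint of LA ⇒ E = (0, 1/2)
3. N is the midpoint of PT ⇒ N = (3/4, 0)
4. Y is the centroid of triangle ALP ⇒ Y = (1/6, 1/3)
5. G is the midpoint of YL ⇒ G = (1/12, 2/3)
6. F is where the line through Y parallel to NA meets line PG ⇒ F = (7/24, 1/3)
2·[EAF] = 7/48, 2·[FPT] = 1/6
[EAF]:[FPT] = 7/48:1/6 = 7/8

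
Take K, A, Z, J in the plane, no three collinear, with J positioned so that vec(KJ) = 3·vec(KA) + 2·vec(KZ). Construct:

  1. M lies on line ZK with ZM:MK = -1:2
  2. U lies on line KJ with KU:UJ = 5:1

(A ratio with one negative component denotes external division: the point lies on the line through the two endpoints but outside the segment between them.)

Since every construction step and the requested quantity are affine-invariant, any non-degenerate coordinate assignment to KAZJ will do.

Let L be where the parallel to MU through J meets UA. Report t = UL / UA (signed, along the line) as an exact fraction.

t = -3/14

Choose coordinates K = (0, 0), A = (1, 0), Z = (0, 1), J = (3, 2).
1. M lies on line ZK with ZM:MK = -1:2 ⇒ M = (0, 2)
2. U lies on line KJ with KU:UJ = 5:1 ⇒ U = (5/2, 5/3)
through J parallel to MU: direction (5/2, -1/3); meets UA at L = (79/28, 85/42)
L = U + t·(A−U) with t = -3/14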